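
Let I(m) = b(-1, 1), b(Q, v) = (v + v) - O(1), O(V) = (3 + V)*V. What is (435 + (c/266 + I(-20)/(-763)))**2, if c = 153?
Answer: 159495252914449/840652036 ≈ 1.8973e+5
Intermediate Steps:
O(V) = V*(3 + V)
b(Q, v) = -4 + 2*v (b(Q, v) = (v + v) - (3 + 1) = 2*v - 4 = -4 + 2*v)
I(m) = -2 (I(m) = -4 + 2*1 = -4 + 2 = -2)
(435 + (c/266 + I(-20)/(-763)))**2 = (435 + (153/266 - 2/(-763)))**2 = (435 + (153*(1/266) - 2*(-1/763)))**2 = (435 + (153/266 + 2/763))**2 = (435 + 16753/28994)**2 = (12629143/28994)**2 = 159495252914449/840652036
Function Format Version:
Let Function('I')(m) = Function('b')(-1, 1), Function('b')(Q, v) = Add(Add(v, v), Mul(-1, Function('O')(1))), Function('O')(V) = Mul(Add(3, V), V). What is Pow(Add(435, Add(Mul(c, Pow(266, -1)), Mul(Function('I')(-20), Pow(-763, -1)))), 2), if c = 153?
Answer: Rational(159495252914449, 840652036) ≈ 1.8973e+5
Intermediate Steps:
Function('O')(V) = Mul(V, Add(3, V))
Function('b')(Q, v) = Add(-4, Mul(2, v)) (Function('b')(Q, v) = Add(Add(v, v), Mul(-1, Mul(1, Add(3, 1)))) = Add(Mul(2, v), Mul(-1, Mul(1, 4))) = Add(Mul(2, v), Mul(-1, 4)) = Add(Mul(2, v), -4) = Add(-4, Mul(2, v)))
Function('I')(m) = -2 (Function('I')(m) = Add(-4, Mul(2, 1)) = Add(-4, 2) = -2)
Pow(Add(435, Add(Mul(c, Pow(266, -1)), Mul(Function('I')(-20), Pow(-763, -1)))), 2) = Pow(Add(435, Add(Mul(153, Pow(266, -1)), Mul(-2, Pow(-763, -1)))), 2) = Pow(Add(435, Add(Mul(153, Rational(1, 266)), Mul(-2, Rational(-1, 763)))), 2) = Pow(Add(435, Add(Rational(153, 266), Rational(2, 763))), 2) = Pow(Add(435, Rational(16753, 28994)), 2) = Pow(Rational(12629143, 28994), 2) = Rational(159495252914449, 840652036)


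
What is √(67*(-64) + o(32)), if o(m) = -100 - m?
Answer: 2*I*√1105 ≈ 66.483*I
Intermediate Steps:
√(67*(-64) + o(32)) = √(67*(-64) + (-100 - 1*32)) = √(-4288 + (-100 - 32)) = √(-4288 - 132) = √(-4420) = 2*I*√1105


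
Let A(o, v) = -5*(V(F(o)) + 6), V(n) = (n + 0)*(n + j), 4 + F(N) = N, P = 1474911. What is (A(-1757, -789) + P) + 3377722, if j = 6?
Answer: -10600172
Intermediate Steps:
F(N) = -4 + N
V(n) = n*(6 + n) (V(n) = (n + 0)*(n + 6) = n*(6 + n))
A(o, v) = -30 - 5*(-4 + o)*(2 + o) (A(o, v) = -5*((-4 + o)*(6 + (-4 + o)) + 6) = -5*((-4 + o)*(2 + o) + 6) = -5*(6 + (-4 + o)*(2 + o)) = -30 - 5*(-4 + o)*(2 + o))
(A(-1757, -789) + P) + 3377722 = ((10 - 5*(-1757)**2 + 10*(-1757)) + 1474911) + 3377722 = ((10 - 5*3087049 - 17570) + 1474911) + 3377722 = ((10 - 15435245 - 17570) + 1474911) + 3377722 = (-15452805 + 1474911) + 3377722 = -13977894 + 3377722 = -10600172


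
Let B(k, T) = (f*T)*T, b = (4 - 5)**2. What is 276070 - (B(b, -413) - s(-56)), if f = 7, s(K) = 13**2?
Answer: -917744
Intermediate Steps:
s(K) = 169
b = 1 (b = (-1)**2 = 1)
B(k, T) = 7*T**2 (B(k, T) = (7*T)*T = 7*T**2)
276070 - (B(b, -413) - s(-56)) = 276070 - (7*(-413)**2 - 1*169) = 276070 - (7*170569 - 169) = 276070 - (1193983 - 169) = 276070 - 1*1193814 = 276070 - 1193814 = -917744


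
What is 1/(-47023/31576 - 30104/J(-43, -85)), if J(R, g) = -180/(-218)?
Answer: -1420920/51807848803 ≈ -2.7427e-5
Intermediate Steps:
J(R, g) = 90/109 (J(R, g) = -180*(-1/218) = 90/109)
1/(-47023/31576 - 30104/J(-43, -85)) = 1/(-47023/31576 - 30104/90/109) = 1/(-47023*1/31576 - 30104*109/90) = 1/(-47023/31576 - 1640668/45) = 1/(-51807848803/1420920) = -1420920/51807848803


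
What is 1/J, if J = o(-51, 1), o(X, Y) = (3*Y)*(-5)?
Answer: -1/15 ≈ -0.066667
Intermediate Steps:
o(X, Y) = -15*Y
J = -15 (J = -15*1 = -15)
1/J = 1/(-15) = -1/15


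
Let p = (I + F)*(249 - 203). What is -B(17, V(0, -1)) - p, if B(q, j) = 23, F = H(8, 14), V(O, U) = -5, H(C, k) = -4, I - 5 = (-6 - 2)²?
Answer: -3013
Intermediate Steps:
I = 69 (I = 5 + (-6 - 2)² = 5 + (-8)² = 5 + 64 = 69)
F = -4
p = 2990 (p = (69 - 4)*(249 - 203) = 65*46 = 2990)
-B(17, V(0, -1)) - p = -1*23 - 1*2990 = -23 - 2990 = -3013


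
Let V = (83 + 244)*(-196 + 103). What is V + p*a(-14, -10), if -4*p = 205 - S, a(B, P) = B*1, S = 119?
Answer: -30110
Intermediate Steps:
a(B, P) = B
p = -43/2 (p = -(205 - 1*119)/4 = -(205 - 119)/4 = -¼*86 = -43/2 ≈ -21.500)
V = -30411 (V = 327*(-93) = -30411)
V + p*a(-14, -10) = -30411 - 43/2*(-14) = -30411 + 301 = -30110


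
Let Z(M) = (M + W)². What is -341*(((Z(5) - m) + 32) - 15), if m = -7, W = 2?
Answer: -24893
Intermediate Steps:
Z(M) = (2 + M)² (Z(M) = (M + 2)² = (2 + M)²)
-341*(((Z(5) - m) + 32) - 15) = -341*((((2 + 5)² - 1*(-7)) + 32) - 15) = -341*(((7² + 7) + 32) - 15) = -341*(((49 + 7) + 32) - 15) = -341*((56 + 32) - 15) = -341*(88 - 15) = -341*73 = -24893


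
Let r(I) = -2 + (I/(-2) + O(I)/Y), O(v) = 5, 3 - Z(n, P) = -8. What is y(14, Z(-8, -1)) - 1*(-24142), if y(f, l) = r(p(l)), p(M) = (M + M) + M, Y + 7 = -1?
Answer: 192983/8 ≈ 24123.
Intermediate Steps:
Y = -8 (Y = -7 - 1 = -8)
Z(n, P) = 11 (Z(n, P) = 3 - 1*(-8) = 3 + 8 = 11)
p(M) = 3*M (p(M) = 2*M + M = 3*M)
r(I) = -21/8 - I/2 (r(I) = -2 + (I/(-2) + 5/(-8)) = -2 + (I*(-½) + 5*(-⅛)) = -2 + (-I/2 - 5/8) = -2 + (-5/8 - I/2) = -21/8 - I/2)
y(f, l) = -21/8 - 3*l/2
y(14, Z(-8, -1)) - 1*(-24142) = (-21/8 - 3/2*11) - 1*(-24142) = (-21/8 - 33/2) + 24142 = -153/8 + 24142 = 192983/8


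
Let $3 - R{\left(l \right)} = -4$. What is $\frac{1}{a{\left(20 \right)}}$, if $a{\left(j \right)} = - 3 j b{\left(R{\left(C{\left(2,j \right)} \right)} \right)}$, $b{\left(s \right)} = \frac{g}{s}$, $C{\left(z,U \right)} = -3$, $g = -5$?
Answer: $\frac{7}{300} \approx 0.023333$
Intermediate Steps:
$R{\left(l \right)} = 7$ ($R{\left(l \right)} = 3 - -4 = 3 + 4 = 7$)
$b{\left(s \right)} = - \frac{5}{s}$
$a{\left(j \right)} = \frac{15 j}{7}$ ($a{\left(j \right)} = - 3 j \left(- \frac{5}{7}\right) = \frac{15 j}{7}$)
$\frac{1}{a{\left(20 \right)}} = \frac{1}{\frac{15}{7} \cdot 20} = \frac{1}{\frac{300}{7}} = \frac{7}{300}$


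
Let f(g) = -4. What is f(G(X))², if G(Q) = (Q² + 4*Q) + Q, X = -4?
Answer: 16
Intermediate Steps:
G(Q) = Q² + 5*Q
f(G(X))² = (-4)² = 16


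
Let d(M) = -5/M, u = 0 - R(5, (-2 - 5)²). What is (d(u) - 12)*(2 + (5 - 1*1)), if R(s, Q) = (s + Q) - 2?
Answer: -1857/26 ≈ -71.423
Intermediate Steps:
R(s, Q) = -2 + Q + s (R(s, Q) = (Q + s) - 2 = -2 + Q + s)
u = -52 (u = 0 - (-2 + (-2 - 5)² + 5) = 0 - (-2 + (-7)² + 5) = 0 - (-2 + 49 + 5) = 0 - 1*52 = 0 - 52 = -52)
(d(u) - 12)*(2 + (5 - 1*1)) = (-5/(-52) - 12)*(2 + (5 - 1*1)) = (-5*(-1/52) - 12)*(2 + (5 - 1)) = (5/52 - 12)*(2 + 4) = -619/52*6 = -1857/26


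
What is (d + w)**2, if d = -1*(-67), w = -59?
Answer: 64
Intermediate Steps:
d = 67
(d + w)**2 = (67 - 59)**2 = 8**2 = 64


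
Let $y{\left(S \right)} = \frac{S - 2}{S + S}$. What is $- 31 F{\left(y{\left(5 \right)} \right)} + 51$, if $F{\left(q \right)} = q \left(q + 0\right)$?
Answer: $\frac{4821}{100} \approx 48.21$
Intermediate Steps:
$y{\left(S \right)} = \frac{-2 + S}{2 S}$
$F{\left(q \right)} = q^{2}$ ($F{\left(q \right)} = q q = q^{2}$)
$- 31 F{\left(y{\left(5 \right)} \right)} + 51 = - 31 \left(\frac{-2 + 5}{2 \cdot 5}\right)^{2} + 51 = - 31 \left(\frac{1}{2} \cdot \frac{1}{5} \cdot 3\right)^{2} + 51 = - 31 \left(\frac{3}{10}\right)^{2} + 51 = \left(-31\right) \frac{9}{100} + 51 = - \frac{279}{100} + 51 = \frac{4821}{100}$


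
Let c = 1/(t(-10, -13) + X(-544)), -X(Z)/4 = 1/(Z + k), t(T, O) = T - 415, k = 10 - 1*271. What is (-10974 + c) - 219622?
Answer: -78891734921/342121 ≈ -2.3060e+5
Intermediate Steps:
k = -261 (k = 10 - 271 = -261)
t(T, O) = -415 + T
X(Z) = -4/(-261 + Z) (X(Z) = -4/(Z - 261) = -4/(-261 + Z))
c = -805/342121 (c = 1/((-415 - 10) - 4/(-261 - 544)) = 1/(-425 - 4/(-805)) = 1/(-425 - 4*(-1/805)) = 1/(-425 + 4/805) = 1/(-342121/805) = -805/342121 ≈ -0.0023530)
(-10974 + c) - 219622 = (-10974 - 805/342121) - 219622 = -3754436659/342121 - 219622 = -78891734921/342121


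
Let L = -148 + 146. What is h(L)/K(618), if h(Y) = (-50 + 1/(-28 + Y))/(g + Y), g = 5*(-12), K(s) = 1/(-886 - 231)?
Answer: -1676617/1860 ≈ -901.41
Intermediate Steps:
K(s) = -1/1117 (K(s) = 1/(-1117) = -1/1117)
L = -2
g = -60
h(Y) = (-50 + 1/(-28 + Y))/(-60 + Y)
h(L)/K(618) = ((1401 - 50*(-2))/(1680 + (-2)**2 - 88*(-2)))/(-1/1117) = ((1401 + 100)/(1680 + 4 + 176))*(-1117) = (1501/1860)*(-1117) = -1676617/1860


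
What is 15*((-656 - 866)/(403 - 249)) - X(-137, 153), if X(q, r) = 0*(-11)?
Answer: -11415/77 ≈ -148.25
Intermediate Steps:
X(q, r) = 0
15*((-656 - 866)/(403 - 249)) - X(-137, 153) = 15*((-656 - 866)/(403 - 249)) - 1*0 = 15*(-1522/154) + 0 = 15*(-1522*1/154) + 0 = 15*(-761/77) + 0 = -11415/77 + 0 = -11415/77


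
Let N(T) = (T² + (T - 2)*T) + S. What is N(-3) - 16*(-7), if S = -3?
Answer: 133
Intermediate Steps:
N(T) = -3 + T² + T*(-2 + T) (N(T) = (T² + (T - 2)*T) - 3 = (T² + (-2 + T)*T) - 3 = (T² + T*(-2 + T)) - 3 = -3 + T² + T*(-2 + T))
N(-3) - 16*(-7) = (-3 - 2*(-3) + 2*(-3)²) - 16*(-7) = (-3 + 6 + 2*9) + 112 = (-3 + 6 + 18) + 112 = 21 + 112 = 133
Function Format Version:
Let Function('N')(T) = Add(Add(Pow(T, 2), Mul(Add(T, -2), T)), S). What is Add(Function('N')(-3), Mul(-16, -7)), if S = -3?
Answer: 133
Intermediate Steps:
Function('N')(T) = Add(-3, Pow(T, 2), Mul(T, Add(-2, T))) (Function('N')(T) = Add(Add(Pow(T, 2), Mul(Add(T, -2), T)), -3) = Add(Add(Pow(T, 2), Mul(Add(-2, T), T)), -3) = Add(Add(Pow(T, 2), Mul(T, Add(-2, T))), -3) = Add(-3, Pow(T, 2), Mul(T, Add(-2, T))))
Add(Function('N')(-3), Mul(-16, -7)) = Add(Add(-3, Mul(-2, -3), Mul(2, Pow(-3, 2))), Mul(-16, -7)) = Add(Add(-3, 6, Mul(2, 9)), 112) = Add(Add(-3, 6, 18), 112) = Add(21, 112) = 133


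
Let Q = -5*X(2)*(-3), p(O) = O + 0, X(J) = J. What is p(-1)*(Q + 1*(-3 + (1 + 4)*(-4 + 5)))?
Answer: -32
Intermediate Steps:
p(O) = O
Q = 30 (Q = -5*2*(-3) = -10*(-3) = 30)
p(-1)*(Q + 1*(-3 + (1 + 4)*(-4 + 5))) = -(30 + 1*(-3 + (1 + 4)*(-4 + 5))) = -(30 + 1*(-3 + 5*1)) = -(30 + 1*(-3 + 5)) = -(30 + 1*2) = -(30 + 2) = -1*32 = -32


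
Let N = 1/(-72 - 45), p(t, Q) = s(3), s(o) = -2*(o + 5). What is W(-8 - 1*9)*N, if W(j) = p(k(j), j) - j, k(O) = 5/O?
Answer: -1/117 ≈ -0.0085470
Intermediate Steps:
s(o) = -10 - 2*o (s(o) = -2*(5 + o) = -10 - 2*o)
p(t, Q) = -16 (p(t, Q) = -10 - 2*3 = -10 - 6 = -16)
W(j) = -16 - j
N = -1/117 (N = 1/(-117) = -1/117 ≈ -0.0085470)
W(-8 - 1*9)*N = (-16 - (-8 - 1*9))*(-1/117) = (-16 - (-8 - 9))*(-1/117) = (-16 - 1*(-17))*(-1/117) = (-16 + 17)*(-1/117) = 1*(-1/117) = -1/117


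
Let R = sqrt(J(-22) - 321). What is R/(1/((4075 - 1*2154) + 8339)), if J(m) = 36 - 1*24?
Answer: 10260*I*sqrt(309) ≈ 1.8035e+5*I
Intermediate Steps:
J(m) = 12 (J(m) = 36 - 24 = 12)
R = I*sqrt(309) (R = sqrt(12 - 321) = sqrt(-309) = I*sqrt(309) ≈ 17.578*I)
R/(1/((4075 - 1*2154) + 8339)) = (I*sqrt(309))/(1/((4075 - 1*2154) + 8339)) = (I*sqrt(309))/(1/((4075 - 2154) + 8339)) = (I*sqrt(309))/(1/(1921 + 8339)) = (I*sqrt(309))/(1/10260) = (I*sqrt(309))*10260 = 10260*I*sqrt(309)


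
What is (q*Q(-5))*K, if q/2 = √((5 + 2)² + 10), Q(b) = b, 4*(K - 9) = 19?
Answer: -275*√59/2 ≈ -1056.2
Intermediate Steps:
K = 55/4 (K = 9 + (¼)*19 = 9 + 19/4 = 55/4 ≈ 13.750)
q = 2*√59 (q = 2*√((5 + 2)² + 10) = 2*√(7² + 10) = 2*√(49 + 10) = 2*√59 ≈ 15.362)
(q*Q(-5))*K = ((2*√59)*(-5))*(55/4) = -10*√59*(55/4) = -275*√59/2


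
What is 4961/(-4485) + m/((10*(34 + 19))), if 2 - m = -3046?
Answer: 220819/47541 ≈ 4.6448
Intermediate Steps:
m = 3048 (m = 2 - 1*(-3046) = 2 + 3046 = 3048)
4961/(-4485) + m/((10*(34 + 19))) = 4961/(-4485) + 3048/((10*(34 + 19))) = 4961*(-1/4485) + 3048/((10*53)) = -4961/4485 + 3048/530 = -4961/4485 + 3048*(1/530) = -4961/4485 + 1524/265 = 220819/47541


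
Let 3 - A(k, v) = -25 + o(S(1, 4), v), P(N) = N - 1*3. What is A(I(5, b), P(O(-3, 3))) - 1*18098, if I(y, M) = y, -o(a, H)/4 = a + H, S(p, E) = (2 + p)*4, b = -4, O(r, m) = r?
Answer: -18046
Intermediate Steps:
P(N) = -3 + N (P(N) = N - 3 = -3 + N)
S(p, E) = 8 + 4*p
o(a, H) = -4*H - 4*a (o(a, H) = -4*(a + H) = -4*(H + a) = -4*H - 4*a)
A(k, v) = 76 + 4*v (A(k, v) = 3 - (-25 + (-4*v - 4*(8 + 4*1))) = 3 - (-25 + (-4*v - 4*(8 + 4))) = 3 - (-25 + (-4*v - 4*12)) = 3 - (-25 + (-4*v - 48)) = 3 - (-25 + (-48 - 4*v)) = 3 - (-73 - 4*v) = 3 + (73 + 4*v) = 76 + 4*v)
A(I(5, b), P(O(-3, 3))) - 1*18098 = (76 + 4*(-3 - 3)) - 1*18098 = (76 + 4*(-6)) - 18098 = (76 - 24) - 18098 = 52 - 18098 = -18046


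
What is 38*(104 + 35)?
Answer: 5282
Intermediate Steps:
38*(104 + 35) = 38*139 = 5282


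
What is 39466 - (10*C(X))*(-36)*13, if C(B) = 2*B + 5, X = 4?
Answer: 100306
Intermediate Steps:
C(B) = 5 + 2*B
39466 - (10*C(X))*(-36)*13 = 39466 - (10*(5 + 2*4))*(-36)*13 = 39466 - (10*(5 + 8))*(-36)*13 = 39466 - (10*13)*(-36)*13 = 39466 - 130*(-36)*13 = 39466 - (-4680)*13 = 39466 - 1*(-60840) = 39466 + 60840 = 100306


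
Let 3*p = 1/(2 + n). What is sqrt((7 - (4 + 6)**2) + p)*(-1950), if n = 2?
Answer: -325*I*sqrt(3345) ≈ -18797.0*I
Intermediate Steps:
p = 1/12 (p = 1/(3*(2 + 2)) = (1/3)/4 = (1/3)*(1/4) = 1/12 ≈ 0.083333)
sqrt((7 - (4 + 6)**2) + p)*(-1950) = sqrt((7 - (4 + 6)**2) + 1/12)*(-1950) = sqrt((7 - 1*10**2) + 1/12)*(-1950) = sqrt((7 - 1*100) + 1/12)*(-1950) = sqrt((7 - 100) + 1/12)*(-1950) = sqrt(-93 + 1/12)*(-1950) = sqrt(-1115/12)*(-1950) = (I*sqrt(3345)/6)*(-1950) = -325*I*sqrt(3345)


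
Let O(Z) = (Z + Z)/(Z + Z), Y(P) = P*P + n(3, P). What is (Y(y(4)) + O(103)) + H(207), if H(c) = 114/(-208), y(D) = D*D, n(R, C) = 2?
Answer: 26879/104 ≈ 258.45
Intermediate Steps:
y(D) = D²
Y(P) = 2 + P² (Y(P) = P*P + 2 = P² + 2 = 2 + P²)
O(Z) = 1 (O(Z) = (2*Z)/((2*Z)) = (2*Z)*(1/(2*Z)) = 1)
H(c) = -57/104 (H(c) = 114*(-1/208) = -57/104)
(Y(y(4)) + O(103)) + H(207) = ((2 + (4²)²) + 1) - 57/104 = ((2 + 16²) + 1) - 57/104 = ((2 + 256) + 1) - 57/104 = (258 + 1) - 57/104 = 259 - 57/104 = 26879/104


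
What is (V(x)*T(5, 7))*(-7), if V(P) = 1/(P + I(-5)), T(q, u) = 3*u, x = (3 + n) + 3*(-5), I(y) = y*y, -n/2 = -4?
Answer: -7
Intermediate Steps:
n = 8 (n = -2*(-4) = 8)
I(y) = y²
x = -4 (x = (3 + 8) + 3*(-5) = 11 - 15 = -4)
V(P) = 1/(25 + P) (V(P) = 1/(P + (-5)²) = 1/(P + 25) = 1/(25 + P))
(V(x)*T(5, 7))*(-7) = ((3*7)/(25 - 4))*(-7) = (21/21)*(-7) = ((1/21)*21)*(-7) = 1*(-7) = -7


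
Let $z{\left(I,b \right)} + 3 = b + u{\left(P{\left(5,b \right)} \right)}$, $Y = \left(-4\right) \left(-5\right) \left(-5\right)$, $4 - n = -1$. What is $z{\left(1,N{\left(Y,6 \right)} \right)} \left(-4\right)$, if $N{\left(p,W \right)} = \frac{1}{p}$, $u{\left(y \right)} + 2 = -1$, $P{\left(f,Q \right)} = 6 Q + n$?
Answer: $\frac{601}{25} \approx 24.04$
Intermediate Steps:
$n = 5$ ($n = 4 - -1 = 4 + 1 = 5$)
$Y = -100$ ($Y = 20 \left(-5\right) = -100$)
$P{\left(f,Q \right)} = 5 + 6 Q$ ($P{\left(f,Q \right)} = 6 Q + 5 = 5 + 6 Q$)
$u{\left(y \right)} = -3$ ($u{\left(y \right)} = -2 - 1 = -3$)
$z{\left(I,b \right)} = -6 + b$ ($z{\left(I,b \right)} = -3 + \left(b - 3\right) = -3 + \left(-3 + b\right) = -6 + b$)
$z{\left(1,N{\left(Y,6 \right)} \right)} \left(-4\right) = \left(-6 + \frac{1}{-100}\right) \left(-4\right) = \left(-6 - \frac{1}{100}\right) \left(-4\right) = \left(- \frac{601}{100}\right) \left(-4\right) = \frac{601}{25}$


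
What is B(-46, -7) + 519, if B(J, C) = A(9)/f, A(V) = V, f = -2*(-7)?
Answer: 7275/14 ≈ 519.64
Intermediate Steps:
f = 14
B(J, C) = 9/14
B(-46, -7) + 519 = 9/14 + 519 = 7275/14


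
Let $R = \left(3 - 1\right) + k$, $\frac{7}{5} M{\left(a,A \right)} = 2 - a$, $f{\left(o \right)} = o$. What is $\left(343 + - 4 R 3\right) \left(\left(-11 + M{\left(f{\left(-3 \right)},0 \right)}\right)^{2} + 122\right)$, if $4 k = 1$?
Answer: $\frac{2743512}{49} \approx 55990.0$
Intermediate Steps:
$k = \frac{1}{4}$ ($k = \frac{1}{4} \cdot 1 = \frac{1}{4} \approx 0.25$)
$M{\left(a,A \right)} = \frac{10}{7} - \frac{5 a}{7}$ ($M{\left(a,A \right)} = \frac{5 \left(2 - a\right)}{7} = \frac{10}{7} - \frac{5 a}{7}$)
$R = \frac{9}{4}$ ($R = \left(3 - 1\right) + \frac{1}{4} = 2 + \frac{1}{4} = \frac{9}{4} \approx 2.25$)
$\left(343 + - 4 R 3\right) \left(\left(-11 + M{\left(f{\left(-3 \right)},0 \right)}\right)^{2} + 122\right) = \left(343 + \left(-4\right) \frac{9}{4} \cdot 3\right) \left(\left(-11 + \left(\frac{10}{7} - - \frac{15}{7}\right)\right)^{2} + 122\right) = \left(343 - 27\right) \left(\left(-11 + \left(\frac{10}{7} + \frac{15}{7}\right)\right)^{2} + 122\right) = \left(343 - 27\right) \left(\left(-11 + \frac{25}{7}\right)^{2} + 122\right) = 316 \left(\left(- \frac{52}{7}\right)^{2} + 122\right) = 316 \left(\frac{2704}{49} + 122\right) = 316 \cdot \frac{8682}{49} = \frac{2743512}{49}$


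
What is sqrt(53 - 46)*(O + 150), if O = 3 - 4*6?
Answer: 129*sqrt(7) ≈ 341.30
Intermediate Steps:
O = -21 (O = 3 - 24 = -21)
sqrt(53 - 46)*(O + 150) = sqrt(53 - 46)*(-21 + 150) = sqrt(7)*129 = 129*sqrt(7)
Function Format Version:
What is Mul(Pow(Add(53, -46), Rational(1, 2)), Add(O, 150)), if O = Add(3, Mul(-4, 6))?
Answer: Mul(129, Pow(7, Rational(1, 2))) ≈ 341.30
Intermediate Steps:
O = -21 (O = Add(3, -24) = -21)
Mul(Pow(Add(53, -46), Rational(1, 2)), Add(O, 150)) = Mul(Pow(Add(53, -46), Rational(1, 2)), Add(-21, 150)) = Mul(Pow(7, Rational(1, 2)), 129) = Mul(129, Pow(7, Rational(1, 2)))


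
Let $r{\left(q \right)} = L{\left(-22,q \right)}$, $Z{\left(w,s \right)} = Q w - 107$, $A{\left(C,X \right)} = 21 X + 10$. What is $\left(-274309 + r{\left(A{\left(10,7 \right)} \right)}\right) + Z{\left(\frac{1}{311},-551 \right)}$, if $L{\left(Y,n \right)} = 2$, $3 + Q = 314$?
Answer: $-274413$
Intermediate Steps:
$A{\left(C,X \right)} = 10 + 21 X$
$Q = 311$ ($Q = -3 + 314 = 311$)
$Z{\left(w,s \right)} = -107 + 311 w$ ($Z{\left(w,s \right)} = 311 w - 107 = -107 + 311 w$)
$r{\left(q \right)} = 2$
$\left(-274309 + r{\left(A{\left(10,7 \right)} \right)}\right) + Z{\left(\frac{1}{311},-551 \right)} = \left(-274309 + 2\right) - \left(107 - \frac{311}{311}\right) = -274307 + \left(-107 + 311 \cdot \frac{1}{311}\right) = -274307 + \left(-107 + 1\right) = -274307 - 106 = -274413$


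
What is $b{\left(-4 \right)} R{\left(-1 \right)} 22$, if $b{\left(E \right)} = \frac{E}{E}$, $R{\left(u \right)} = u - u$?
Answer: $0$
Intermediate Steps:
$R{\left(u \right)} = 0$
$b{\left(E \right)} = 1$
$b{\left(-4 \right)} R{\left(-1 \right)} 22 = 1 \cdot 0 \cdot 22 = 0 \cdot 22 = 0$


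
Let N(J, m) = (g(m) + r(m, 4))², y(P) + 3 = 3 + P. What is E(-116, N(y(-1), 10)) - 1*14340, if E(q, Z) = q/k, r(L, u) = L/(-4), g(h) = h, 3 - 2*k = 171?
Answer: -301111/21 ≈ -14339.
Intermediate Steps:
k = -84 (k = 3/2 - ½*171 = 3/2 - 171/2 = -84)
y(P) = P (y(P) = -3 + (3 + P) = P)
r(L, u) = -L/4 (r(L, u) = L*(-¼) = -L/4)
N(J, m) = 9*m²/16 (N(J, m) = (m - m/4)² = (3*m/4)² = 9*m²/16)
E(q, Z) = -q/84 (E(q, Z) = q/(-84) = q*(-1/84) = -q/84)
E(-116, N(y(-1), 10)) - 1*14340 = -1/84*(-116) - 1*14340 = 29/21 - 14340 = -301111/21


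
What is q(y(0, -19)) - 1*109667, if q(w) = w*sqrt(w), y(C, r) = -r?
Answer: -109667 + 19*sqrt(19) ≈ -1.0958e+5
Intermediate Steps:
q(w) = w**(3/2)
q(y(0, -19)) - 1*109667 = (-1*(-19))**(3/2) - 1*109667 = 19**(3/2) - 109667 = 19*sqrt(19) - 109667 = -109667 + 19*sqrt(19)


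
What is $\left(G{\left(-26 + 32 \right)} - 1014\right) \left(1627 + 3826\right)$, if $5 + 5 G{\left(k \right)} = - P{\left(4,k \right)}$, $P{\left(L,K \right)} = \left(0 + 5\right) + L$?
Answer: $- \frac{27723052}{5} \approx -5.5446 \cdot 10^{6}$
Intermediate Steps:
$P{\left(L,K \right)} = 5 + L$
$G{\left(k \right)} = - \frac{14}{5}$ ($G{\left(k \right)} = -1 + \frac{\left(-1\right) \left(5 + 4\right)}{5} = -1 + \frac{\left(-1\right) 9}{5} = -1 + \frac{1}{5} \left(-9\right) = -1 - \frac{9}{5} = - \frac{14}{5}$)
$\left(G{\left(-26 + 32 \right)} - 1014\right) \left(1627 + 3826\right) = \left(- \frac{14}{5} - 1014\right) \left(1627 + 3826\right) = \left(- \frac{5084}{5}\right) 5453 = - \frac{27723052}{5}$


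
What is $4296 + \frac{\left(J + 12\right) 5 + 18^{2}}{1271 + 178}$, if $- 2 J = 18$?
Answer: $\frac{2075081}{483} \approx 4296.2$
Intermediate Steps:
$J = -9$ ($J = \left(- \frac{1}{2}\right) 18 = -9$)
$4296 + \frac{\left(J + 12\right) 5 + 18^{2}}{1271 + 178} = 4296 + \frac{\left(-9 + 12\right) 5 + 18^{2}}{1271 + 178} = 4296 + \frac{3 \cdot 5 + 324}{1449} = 4296 + \left(15 + 324\right) \frac{1}{1449} = 4296 + 339 \cdot \frac{1}{1449} = 4296 + \frac{113}{483} = \frac{2075081}{483}$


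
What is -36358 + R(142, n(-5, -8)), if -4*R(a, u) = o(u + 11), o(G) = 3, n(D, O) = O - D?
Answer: -145435/4 ≈ -36359.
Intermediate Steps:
R(a, u) = -3/4 (R(a, u) = -1/4*3 = -3/4)
-36358 + R(142, n(-5, -8)) = -36358 - 3/4 = -145435/4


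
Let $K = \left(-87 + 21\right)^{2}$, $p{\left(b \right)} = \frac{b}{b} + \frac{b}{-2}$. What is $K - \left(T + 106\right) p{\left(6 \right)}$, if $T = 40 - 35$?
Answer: $4578$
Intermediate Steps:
$T = 5$
$p{\left(b \right)} = 1 - \frac{b}{2}$ ($p{\left(b \right)} = 1 + b \left(- \frac{1}{2}\right) = 1 - \frac{b}{2}$)
$K = 4356$ ($K = \left(-66\right)^{2} = 4356$)
$K - \left(T + 106\right) p{\left(6 \right)} = 4356 - \left(5 + 106\right) \left(1 - 3\right) = 4356 - 111 \left(1 - 3\right) = 4356 - 111 \left(-2\right) = 4356 - -222 = 4356 + 222 = 4578$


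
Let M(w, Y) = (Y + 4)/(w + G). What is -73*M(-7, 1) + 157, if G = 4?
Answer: 836/3 ≈ 278.67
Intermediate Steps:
M(w, Y) = (4 + Y)/(4 + w) (M(w, Y) = (Y + 4)/(w + 4) = (4 + Y)/(4 + w))
-73*M(-7, 1) + 157 = -73*(4 + 1)/(4 - 7) + 157 = -73*5/(-3) + 157 = -(-73)*5/3 + 157 = -73*(-5/3) + 157 = 365/3 + 157 = 836/3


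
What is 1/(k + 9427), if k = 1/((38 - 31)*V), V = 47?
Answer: 329/3101484 ≈ 0.00010608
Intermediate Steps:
k = 1/329 (k = 1/((38 - 31)*47) = 1/(7*47) = 1/329 ≈ 0.0030395)
1/(k + 9427) = 1/(1/329 + 9427) = 1/(3101484/329) = 329/3101484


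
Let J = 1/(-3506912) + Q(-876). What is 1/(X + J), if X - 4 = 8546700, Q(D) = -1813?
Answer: 3506912/29966180786591 ≈ 1.1703e-7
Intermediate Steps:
X = 8546704 (X = 4 + 8546700 = 8546704)
J = -6358031457/3506912 (J = 1/(-3506912) - 1813 = -1/3506912 - 1813 = -6358031457/3506912 ≈ -1813.0)
1/(X + J) = 1/(8546704 - 6358031457/3506912) = 1/(29966180786591/3506912) = 3506912/29966180786591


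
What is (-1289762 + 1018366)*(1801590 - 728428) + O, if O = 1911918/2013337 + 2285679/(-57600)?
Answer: -11258652952848890842141/38656070400 ≈ -2.9125e+11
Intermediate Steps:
O = -1497238541341/38656070400 (O = 1911918*(1/2013337) + 2285679*(-1/57600) = 1911918/2013337 - 761893/19200 = -1497238541341/38656070400 ≈ -38.732)
(-1289762 + 1018366)*(1801590 - 728428) + O = (-1289762 + 1018366)*(1801590 - 728428) - 1497238541341/38656070400 = -271396*1073162 - 1497238541341/38656070400 = -291251874152 - 1497238541341/38656070400 = -11258652952848890842141/38656070400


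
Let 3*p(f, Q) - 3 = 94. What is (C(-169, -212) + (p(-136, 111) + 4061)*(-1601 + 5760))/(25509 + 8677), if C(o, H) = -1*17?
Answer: 51072469/102558 ≈ 497.99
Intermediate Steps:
C(o, H) = -17
p(f, Q) = 97/3 (p(f, Q) = 1 + (⅓)*94 = 1 + 94/3 = 97/3)
(C(-169, -212) + (p(-136, 111) + 4061)*(-1601 + 5760))/(25509 + 8677) = (-17 + (97/3 + 4061)*(-1601 + 5760))/(25509 + 8677) = (-17 + (12280/3)*4159)/34186 = (-17 + 51072520/3)*(1/34186) = (51072469/3)*(1/34186) = 51072469/102558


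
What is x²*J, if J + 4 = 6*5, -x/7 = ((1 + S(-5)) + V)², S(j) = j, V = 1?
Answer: 103194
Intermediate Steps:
x = -63 (x = -7*((1 - 5) + 1)² = -7*(-4 + 1)² = -7*(-3)² = -7*9 = -63)
J = 26 (J = -4 + 6*5 = -4 + 30 = 26)
x²*J = (-63)²*26 = 3969*26 = 103194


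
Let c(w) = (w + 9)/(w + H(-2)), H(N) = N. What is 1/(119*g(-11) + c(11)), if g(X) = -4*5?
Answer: -9/21400 ≈ -0.00042056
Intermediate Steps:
g(X) = -20
c(w) = (9 + w)/(-2 + w) (c(w) = (w + 9)/(w - 2) = (9 + w)/(-2 + w))
1/(119*g(-11) + c(11)) = 1/(119*(-20) + (9 + 11)/(-2 + 11)) = 1/(-2380 + 20/9) = 1/(-21400/9) = -9/21400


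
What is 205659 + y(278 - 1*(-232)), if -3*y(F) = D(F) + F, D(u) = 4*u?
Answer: 204809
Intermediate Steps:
y(F) = -5*F/3 (y(F) = -(4*F + F)/3 = -5*F/3)
205659 + y(278 - 1*(-232)) = 205659 - 5*(278 - 1*(-232))/3 = 205659 - 5*(278 + 232)/3 = 205659 - 5/3*510 = 205659 - 850 = 204809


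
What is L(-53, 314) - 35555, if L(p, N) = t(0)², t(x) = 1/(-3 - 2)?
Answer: -888874/25 ≈ -35555.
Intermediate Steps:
t(x) = -⅕ (t(x) = 1/(-5) = -⅕)
L(p, N) = 1/25 (L(p, N) = (-⅕)² = 1/25)
L(-53, 314) - 35555 = 1/25 - 35555 = -888874/25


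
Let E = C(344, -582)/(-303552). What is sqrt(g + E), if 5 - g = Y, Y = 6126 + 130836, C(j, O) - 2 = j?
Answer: I*sqrt(21909272238470)/12648 ≈ 370.08*I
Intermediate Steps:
C(j, O) = 2 + j
Y = 136962
g = -136957 (g = 5 - 1*136962 = 5 - 136962 = -136957)
E = -173/151776 (E = (2 + 344)/(-303552) = 346*(-1/303552) = -173/151776 ≈ -0.0011398)
sqrt(g + E) = sqrt(-136957 - 173/151776) = sqrt(-20786785805/151776) = I*sqrt(21909272238470)/12648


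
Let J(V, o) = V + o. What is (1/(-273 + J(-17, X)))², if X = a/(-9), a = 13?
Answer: 81/6880129 ≈ 1.1773e-5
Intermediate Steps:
X = -13/9 (X = 13/(-9) = 13*(-⅑) = -13/9 ≈ -1.4444)
(1/(-273 + J(-17, X)))² = (1/(-273 + (-17 - 13/9)))² = (1/(-273 - 166/9))² = (1/(-2623/9))² = (-9/2623)² = 81/6880129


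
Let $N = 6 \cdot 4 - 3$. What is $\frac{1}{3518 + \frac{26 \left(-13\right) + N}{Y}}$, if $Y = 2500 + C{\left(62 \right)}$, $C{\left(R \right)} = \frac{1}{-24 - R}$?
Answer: $\frac{214999}{756339220} \approx 0.00028426$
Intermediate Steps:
$N = 21$ ($N = 24 - 3 = 21$)
$Y = \frac{214999}{86}$ ($Y = 2500 - \frac{1}{24 + 62} = 2500 - \frac{1}{86} = \frac{214999}{86} \approx 2500.0$)
$\frac{1}{3518 + \frac{26 \left(-13\right) + N}{Y}} = \frac{1}{3518 + \frac{26 \left(-13\right) + 21}{\frac{214999}{86}}} = \frac{1}{3518 + \left(-338 + 21\right) \frac{86}{214999}} = \frac{1}{3518 - \frac{27262}{214999}} = \frac{1}{\frac{756339220}{214999}} = \frac{214999}{756339220}$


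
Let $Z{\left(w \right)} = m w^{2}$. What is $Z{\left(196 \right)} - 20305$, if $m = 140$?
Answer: $5357935$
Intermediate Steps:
$Z{\left(w \right)} = 140 w^{2}$
$Z{\left(196 \right)} - 20305 = 140 \cdot 196^{2} - 20305 = 140 \cdot 38416 - 20305 = 5378240 - 20305 = 5357935$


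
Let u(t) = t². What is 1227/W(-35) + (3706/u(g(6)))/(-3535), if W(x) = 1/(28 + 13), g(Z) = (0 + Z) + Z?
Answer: 12804135787/254520 ≈ 50307.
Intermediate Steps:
g(Z) = 2*Z (g(Z) = Z + Z = 2*Z)
W(x) = 1/41
1227/W(-35) + (3706/u(g(6)))/(-3535) = 1227/(1/41) + (3706/((2*6)²))/(-3535) = 1227*41 + (3706/(12²))*(-1/3535) = 50307 + (3706/144)*(-1/3535) = 50307 + (3706*(1/144))*(-1/3535) = 50307 + (1853/72)*(-1/3535) = 50307 - 1853/254520 = 12804135787/254520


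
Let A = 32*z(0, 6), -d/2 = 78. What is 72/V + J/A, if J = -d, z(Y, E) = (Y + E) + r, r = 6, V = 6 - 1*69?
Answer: -165/224 ≈ -0.73661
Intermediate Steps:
d = -156 (d = -2*78 = -156)
V = -63 (V = 6 - 69 = -63)
z(Y, E) = 6 + E + Y (z(Y, E) = (Y + E) + 6 = (E + Y) + 6 = 6 + E + Y)
J = 156 (J = -1*(-156) = 156)
A = 384 (A = 32*(6 + 6 + 0) = 32*12 = 384)
72/V + J/A = 72/(-63) + 156/384 = 72*(-1/63) + 156*(1/384) = -8/7 + 13/32 = -165/224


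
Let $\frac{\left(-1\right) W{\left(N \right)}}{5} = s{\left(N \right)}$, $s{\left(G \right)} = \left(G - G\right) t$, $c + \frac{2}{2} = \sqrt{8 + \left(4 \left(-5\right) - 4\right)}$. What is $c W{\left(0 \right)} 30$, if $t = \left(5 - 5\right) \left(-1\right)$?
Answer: $0$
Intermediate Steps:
$c = -1 + 4 i$ ($c = -1 + \sqrt{8 + \left(4 \left(-5\right) - 4\right)} = -1 + \sqrt{8 - 24} = -1 + \sqrt{-16} = -1 + 4 i \approx -1.0 + 4.0 i$)
$t = 0$ ($t = 0 \left(-1\right) = 0$)
$s{\left(G \right)} = 0$ ($s{\left(G \right)} = \left(G - G\right) 0 = 0 \cdot 0 = 0$)
$W{\left(N \right)} = 0$ ($W{\left(N \right)} = \left(-5\right) 0 = 0$)
$c W{\left(0 \right)} 30 = \left(-1 + 4 i\right) 0 \cdot 30 = 0 \cdot 30 = 0$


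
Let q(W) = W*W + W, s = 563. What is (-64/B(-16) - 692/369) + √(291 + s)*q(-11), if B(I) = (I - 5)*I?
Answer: -5336/2583 + 110*√854 ≈ 3212.5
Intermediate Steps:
B(I) = I*(-5 + I) (B(I) = (-5 + I)*I = I*(-5 + I))
q(W) = W + W² (q(W) = W² + W = W + W²)
(-64/B(-16) - 692/369) + √(291 + s)*q(-11) = (-64*(-1/(16*(-5 - 16))) - 692/369) + √(291 + 563)*(-11*(1 - 11)) = (-64/((-16*(-21))) - 692*1/369) + √854*(-11*(-10)) = (-64/336 - 692/369) + √854*110 = (-64*1/336 - 692/369) + 110*√854 = (-4/21 - 692/369) + 110*√854 = -5336/2583 + 110*√854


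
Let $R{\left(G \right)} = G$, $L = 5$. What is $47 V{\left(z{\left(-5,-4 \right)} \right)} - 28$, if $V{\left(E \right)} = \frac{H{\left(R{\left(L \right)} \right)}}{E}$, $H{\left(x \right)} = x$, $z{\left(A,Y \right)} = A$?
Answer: $-75$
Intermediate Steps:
$V{\left(E \right)} = \frac{5}{E}$
$47 V{\left(z{\left(-5,-4 \right)} \right)} - 28 = 47 \frac{5}{-5} - 28 = 47 \cdot 5 \left(- \frac{1}{5}\right) - 28 = 47 \left(-1\right) - 28 = -47 - 28 = -75$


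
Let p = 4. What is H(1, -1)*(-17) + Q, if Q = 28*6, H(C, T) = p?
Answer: 100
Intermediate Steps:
H(C, T) = 4
Q = 168
H(1, -1)*(-17) + Q = 4*(-17) + 168 = -68 + 168 = 100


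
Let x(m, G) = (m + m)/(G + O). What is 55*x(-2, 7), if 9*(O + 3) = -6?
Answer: -66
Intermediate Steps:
O = -11/3 (O = -3 + (⅑)*(-6) = -3 - ⅔ = -11/3 ≈ -3.6667)
x(m, G) = 2*m/(-11/3 + G) (x(m, G) = (m + m)/(G - 11/3) = (2*m)/(-11/3 + G) = 2*m/(-11/3 + G))
55*x(-2, 7) = 55*(6*(-2)/(-11 + 3*7)) = 55*(6*(-2)/(-11 + 21)) = 55*(6*(-2)/10) = 55*(6*(-2)*(⅒)) = 55*(-6/5) = -66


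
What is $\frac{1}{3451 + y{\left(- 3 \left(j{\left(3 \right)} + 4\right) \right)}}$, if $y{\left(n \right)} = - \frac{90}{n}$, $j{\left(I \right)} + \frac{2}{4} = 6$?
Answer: $\frac{19}{65629} \approx 0.00028951$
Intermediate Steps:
$j{\left(I \right)} = \frac{11}{2}$ ($j{\left(I \right)} = - \frac{1}{2} + 6 = \frac{11}{2}$)
$\frac{1}{3451 + y{\left(- 3 \left(j{\left(3 \right)} + 4\right) \right)}} = \frac{1}{3451 - \frac{90}{\left(-3\right) \left(\frac{11}{2} + 4\right)}} = \frac{1}{3451 - \frac{90}{\left(-3\right) \frac{19}{2}}} = \frac{1}{3451 - \frac{90}{- \frac{57}{2}}} = \frac{1}{3451 - - \frac{60}{19}} = \frac{1}{3451 + \frac{60}{19}} = \frac{1}{\frac{65629}{19}} = \frac{19}{65629}$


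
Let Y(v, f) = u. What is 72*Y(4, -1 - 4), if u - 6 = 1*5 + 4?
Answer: 1080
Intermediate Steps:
u = 15 (u = 6 + (1*5 + 4) = 6 + (5 + 4) = 6 + 9 = 15)
Y(v, f) = 15
72*Y(4, -1 - 4) = 72*15 = 1080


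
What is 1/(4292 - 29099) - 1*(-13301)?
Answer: 329957906/24807 ≈ 13301.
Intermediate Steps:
1/(4292 - 29099) - 1*(-13301) = 1/(-24807) + 13301 = -1/24807 + 13301 = 329957906/24807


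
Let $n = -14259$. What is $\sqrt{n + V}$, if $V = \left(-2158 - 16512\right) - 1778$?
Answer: $i \sqrt{34707} \approx 186.3 i$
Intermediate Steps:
$V = -20448$ ($V = -18670 - 1778 = -20448$)
$\sqrt{n + V} = \sqrt{-14259 - 20448} = \sqrt{-34707} = i \sqrt{34707}$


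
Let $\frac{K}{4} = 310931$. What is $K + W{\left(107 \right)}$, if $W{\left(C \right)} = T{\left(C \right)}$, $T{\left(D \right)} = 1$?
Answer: $1243725$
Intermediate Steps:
$W{\left(C \right)} = 1$
$K = 1243724$ ($K = 4 \cdot 310931 = 1243724$)
$K + W{\left(107 \right)} = 1243724 + 1 = 1243725$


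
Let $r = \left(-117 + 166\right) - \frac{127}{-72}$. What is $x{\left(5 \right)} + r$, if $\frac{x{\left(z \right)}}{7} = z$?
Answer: $\frac{6175}{72} \approx 85.764$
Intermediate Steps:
$x{\left(z \right)} = 7 z$
$r = \frac{3655}{72}$ ($r = 49 - - \frac{127}{72} = 49 + \frac{127}{72} = \frac{3655}{72} \approx 50.764$)
$x{\left(5 \right)} + r = 7 \cdot 5 + \frac{3655}{72} = 35 + \frac{3655}{72} = \frac{6175}{72}$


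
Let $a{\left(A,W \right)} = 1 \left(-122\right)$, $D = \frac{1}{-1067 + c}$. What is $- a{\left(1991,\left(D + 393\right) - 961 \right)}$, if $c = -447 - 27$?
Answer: $122$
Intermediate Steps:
$c = -474$
$D = - \frac{1}{1541}$ ($D = \frac{1}{-1067 - 474} = \frac{1}{-1541} = - \frac{1}{1541} \approx -0.00064893$)
$a{\left(A,W \right)} = -122$
$- a{\left(1991,\left(D + 393\right) - 961 \right)} = \left(-1\right) \left(-122\right) = 122$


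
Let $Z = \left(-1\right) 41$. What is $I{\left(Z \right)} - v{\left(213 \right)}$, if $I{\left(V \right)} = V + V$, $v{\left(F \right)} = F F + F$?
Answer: $-45664$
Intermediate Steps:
$v{\left(F \right)} = F + F^{2}$ ($v{\left(F \right)} = F^{2} + F = F + F^{2}$)
$Z = -41$
$I{\left(V \right)} = 2 V$
$I{\left(Z \right)} - v{\left(213 \right)} = 2 \left(-41\right) - 213 \left(1 + 213\right) = -82 - 213 \cdot 214 = -82 - 45582 = -45664$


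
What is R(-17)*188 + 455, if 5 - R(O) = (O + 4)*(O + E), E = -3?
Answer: -47485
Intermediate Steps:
R(O) = 5 - (-3 + O)*(4 + O) (R(O) = 5 - (O + 4)*(O - 3) = 5 - (4 + O)*(-3 + O) = 5 - (-3 + O)*(4 + O))
R(-17)*188 + 455 = (17 - 1*(-17) - 1*(-17)**2)*188 + 455 = (17 + 17 - 1*289)*188 + 455 = (17 + 17 - 289)*188 + 455 = -255*188 + 455 = -47940 + 455 = -47485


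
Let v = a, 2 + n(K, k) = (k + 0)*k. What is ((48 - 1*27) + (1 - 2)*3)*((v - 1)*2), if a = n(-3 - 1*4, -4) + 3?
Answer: 576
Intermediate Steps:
n(K, k) = -2 + k² (n(K, k) = -2 + (k + 0)*k = -2 + k*k = -2 + k²)
a = 17 (a = (-2 + (-4)²) + 3 = (-2 + 16) + 3 = 14 + 3 = 17)
v = 17
((48 - 1*27) + (1 - 2)*3)*((v - 1)*2) = ((48 - 1*27) + (1 - 2)*3)*((17 - 1)*2) = ((48 - 27) - 1*3)*(16*2) = (21 - 3)*32 = 18*32 = 576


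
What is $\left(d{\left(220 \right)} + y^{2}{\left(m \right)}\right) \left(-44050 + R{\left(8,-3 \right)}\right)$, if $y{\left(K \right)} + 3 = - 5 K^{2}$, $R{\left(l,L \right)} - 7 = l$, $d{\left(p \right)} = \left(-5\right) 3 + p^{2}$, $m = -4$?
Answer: $-2433990590$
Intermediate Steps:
$d{\left(p \right)} = -15 + p^{2}$
$R{\left(l,L \right)} = 7 + l$
$y{\left(K \right)} = -3 - 5 K^{2}$
$\left(d{\left(220 \right)} + y^{2}{\left(m \right)}\right) \left(-44050 + R{\left(8,-3 \right)}\right) = \left(\left(-15 + 220^{2}\right) + \left(-3 - 5 \left(-4\right)^{2}\right)^{2}\right) \left(-44050 + \left(7 + 8\right)\right) = \left(\left(-15 + 48400\right) + \left(-3 - 80\right)^{2}\right) \left(-44050 + 15\right) = \left(48385 + \left(-3 - 80\right)^{2}\right) \left(-44035\right) = \left(48385 + \left(-83\right)^{2}\right) \left(-44035\right) = \left(48385 + 6889\right) \left(-44035\right) = 55274 \left(-44035\right) = -2433990590$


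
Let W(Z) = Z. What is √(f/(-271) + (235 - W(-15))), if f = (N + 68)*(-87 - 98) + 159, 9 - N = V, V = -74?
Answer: 3*√2876394/271 ≈ 18.775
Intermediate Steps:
N = 83 (N = 9 - 1*(-74) = 9 + 74 = 83)
f = -27776 (f = (83 + 68)*(-87 - 98) + 159 = 151*(-185) + 159 = -27935 + 159 = -27776)
√(f/(-271) + (235 - W(-15))) = √(-27776/(-271) + (235 - 1*(-15))) = √(-27776*(-1/271) + (235 + 15)) = √(27776/271 + 250) = √(95526/271) = 3*√2876394/271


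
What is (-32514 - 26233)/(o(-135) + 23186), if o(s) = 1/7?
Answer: -411229/162303 ≈ -2.5337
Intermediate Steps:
o(s) = ⅐
(-32514 - 26233)/(o(-135) + 23186) = (-32514 - 26233)/(⅐ + 23186) = -58747/162303/7 = -58747*7/162303 = -411229/162303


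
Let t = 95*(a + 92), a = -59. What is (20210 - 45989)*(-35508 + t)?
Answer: 834543567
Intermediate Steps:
t = 3135 (t = 95*(-59 + 92) = 95*33 = 3135)
(20210 - 45989)*(-35508 + t) = (20210 - 45989)*(-35508 + 3135) = -25779*(-32373) = 834543567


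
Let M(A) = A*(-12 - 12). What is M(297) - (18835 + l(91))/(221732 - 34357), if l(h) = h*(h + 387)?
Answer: -1335671333/187375 ≈ -7128.3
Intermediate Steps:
l(h) = h*(387 + h)
M(A) = -24*A (M(A) = A*(-24) = -24*A)
M(297) - (18835 + l(91))/(221732 - 34357) = -24*297 - (18835 + 91*(387 + 91))/(221732 - 34357) = -7128 - (18835 + 91*478)/187375 = -7128 - (18835 + 43498)/187375 = -7128 - 62333/187375 = -1335671333/187375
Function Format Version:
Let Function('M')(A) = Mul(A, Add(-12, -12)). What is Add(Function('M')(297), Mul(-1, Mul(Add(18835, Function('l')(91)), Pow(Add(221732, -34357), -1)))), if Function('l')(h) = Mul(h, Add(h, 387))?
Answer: Rational(-1335671333, 187375) ≈ -7128.3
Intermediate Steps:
Function('l')(h) = Mul(h, Add(387, h))
Function('M')(A) = Mul(-24, A) (Function('M')(A) = Mul(A, -24) = Mul(-24, A))
Add(Function('M')(297), Mul(-1, Mul(Add(18835, Function('l')(91)), Pow(Add(221732, -34357), -1)))) = Add(Mul(-24, 297), Mul(-1, Mul(Add(18835, Mul(91, Add(387, 91))), Pow(Add(221732, -34357), -1)))) = Add(-7128, Mul(-1, Mul(Add(18835, Mul(91, 478)), Pow(187375, -1)))) = Add(-7128, Mul(-1, Mul(Add(18835, 43498), Rational(1, 187375)))) = Add(-7128, Mul(-1, Mul(62333, Rational(1, 187375)))) = Add(-7128, Mul(-1, Rational(62333, 187375))) = Add(-7128, Rational(-62333, 187375)) = Rational(-1335671333, 187375)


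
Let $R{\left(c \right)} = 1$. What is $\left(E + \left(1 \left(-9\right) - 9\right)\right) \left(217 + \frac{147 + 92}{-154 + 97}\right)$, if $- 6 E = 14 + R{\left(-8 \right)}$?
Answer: $- \frac{248665}{57} \approx -4362.5$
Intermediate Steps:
$E = - \frac{5}{2}$ ($E = - \frac{14 + 1}{6} = \left(- \frac{1}{6}\right) 15 = - \frac{5}{2} \approx -2.5$)
$\left(E + \left(1 \left(-9\right) - 9\right)\right) \left(217 + \frac{147 + 92}{-154 + 97}\right) = \left(- \frac{5}{2} + \left(1 \left(-9\right) - 9\right)\right) \left(217 + \frac{147 + 92}{-154 + 97}\right) = \left(- \frac{5}{2} - 18\right) \left(217 + \frac{239}{-57}\right) = \left(- \frac{5}{2} - 18\right) \left(217 + 239 \left(- \frac{1}{57}\right)\right) = - \frac{41 \left(217 - \frac{239}{57}\right)}{2} = \left(- \frac{41}{2}\right) \frac{12130}{57} = - \frac{248665}{57}$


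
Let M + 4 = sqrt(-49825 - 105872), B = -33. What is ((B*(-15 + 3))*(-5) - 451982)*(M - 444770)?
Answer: 201910494588 - 453962*I*sqrt(155697) ≈ 2.0191e+11 - 1.7913e+8*I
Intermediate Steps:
M = -4 + I*sqrt(155697) (M = -4 + sqrt(-49825 - 105872) = -4 + sqrt(-155697) = -4 + I*sqrt(155697) ≈ -4.0 + 394.58*I)
((B*(-15 + 3))*(-5) - 451982)*(M - 444770) = (-33*(-15 + 3)*(-5) - 451982)*((-4 + I*sqrt(155697)) - 444770) = (-33*(-12)*(-5) - 451982)*(-444774 + I*sqrt(155697)) = (396*(-5) - 451982)*(-444774 + I*sqrt(155697)) = (-1980 - 451982)*(-444774 + I*sqrt(155697)) = -453962*(-444774 + I*sqrt(155697)) = 201910494588 - 453962*I*sqrt(155697)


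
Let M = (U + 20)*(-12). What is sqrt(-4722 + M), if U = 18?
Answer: I*sqrt(5178) ≈ 71.958*I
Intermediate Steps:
M = -456 (M = (18 + 20)*(-12) = 38*(-12) = -456)
sqrt(-4722 + M) = sqrt(-4722 - 456) = sqrt(-5178) = I*sqrt(5178)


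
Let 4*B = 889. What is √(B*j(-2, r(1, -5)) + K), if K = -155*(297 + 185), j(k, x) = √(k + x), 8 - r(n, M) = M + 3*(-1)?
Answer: √(-298840 + 889*√14)/2 ≈ 271.81*I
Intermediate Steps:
B = 889/4 (B = (¼)*889 = 889/4 ≈ 222.25)
r(n, M) = 11 - M (r(n, M) = 8 - (M + 3*(-1)) = 8 - (M - 3) = 8 - (-3 + M) = 8 + (3 - M) = 11 - M)
K = -74710 (K = -155*482 = -74710)
√(B*j(-2, r(1, -5)) + K) = √(889*√(-2 + (11 - 1*(-5)))/4 - 74710) = √(889*√(-2 + (11 + 5))/4 - 74710) = √(889*√(-2 + 16)/4 - 74710) = √(889*√14/4 - 74710) = √(-74710 + 889*√14/4)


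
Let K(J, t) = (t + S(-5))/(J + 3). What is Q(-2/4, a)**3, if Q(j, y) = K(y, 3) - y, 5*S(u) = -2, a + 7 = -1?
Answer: 6539203/15625 ≈ 418.51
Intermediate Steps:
a = -8 (a = -7 - 1 = -8)
S(u) = -2/5 (S(u) = (1/5)*(-2) = -2/5)
K(J, t) = (-2/5 + t)/(3 + J) (K(J, t) = (t - 2/5)/(J + 3) = (-2/5 + t)/(3 + J))
Q(j, y) = -y + 13/(5*(3 + y)) (Q(j, y) = (-2/5 + 3)/(3 + y) - y = (13/5)/(3 + y) - y = 13/(5*(3 + y)) - y = -y + 13/(5*(3 + y)))
Q(-2/4, a)**3 = ((13/5 - 1*(-8)*(3 - 8))/(3 - 8))**3 = ((13/5 - 1*(-8)*(-5))/(-5))**3 = (-(13/5 - 40)/5)**3 = (-1/5*(-187/5))**3 = (187/25)**3 = 6539203/15625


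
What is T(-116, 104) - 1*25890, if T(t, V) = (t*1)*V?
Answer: -37954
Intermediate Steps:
T(t, V) = V*t (T(t, V) = t*V = V*t)
T(-116, 104) - 1*25890 = 104*(-116) - 1*25890 = -12064 - 25890 = -37954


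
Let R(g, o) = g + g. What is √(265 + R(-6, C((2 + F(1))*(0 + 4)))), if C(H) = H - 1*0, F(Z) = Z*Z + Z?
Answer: √253 ≈ 15.906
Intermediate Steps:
F(Z) = Z + Z² (F(Z) = Z² + Z = Z + Z²)
C(H) = H (C(H) = H + 0 = H)
R(g, o) = 2*g
√(265 + R(-6, C((2 + F(1))*(0 + 4)))) = √(265 + 2*(-6)) = √(265 - 12) = √253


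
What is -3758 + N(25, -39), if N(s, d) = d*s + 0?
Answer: -4733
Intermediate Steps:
N(s, d) = d*s
-3758 + N(25, -39) = -3758 - 39*25 = -3758 - 975 = -4733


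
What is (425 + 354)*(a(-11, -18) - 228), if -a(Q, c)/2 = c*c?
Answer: -682404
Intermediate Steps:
a(Q, c) = -2*c**2 (a(Q, c) = -2*c*c = -2*c**2)
(425 + 354)*(a(-11, -18) - 228) = (425 + 354)*(-2*(-18)**2 - 228) = 779*(-2*324 - 228) = 779*(-648 - 228) = 779*(-876) = -682404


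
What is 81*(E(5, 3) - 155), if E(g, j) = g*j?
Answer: -11340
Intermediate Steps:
81*(E(5, 3) - 155) = 81*(5*3 - 155) = 81*(15 - 155) = 81*(-140) = -11340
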